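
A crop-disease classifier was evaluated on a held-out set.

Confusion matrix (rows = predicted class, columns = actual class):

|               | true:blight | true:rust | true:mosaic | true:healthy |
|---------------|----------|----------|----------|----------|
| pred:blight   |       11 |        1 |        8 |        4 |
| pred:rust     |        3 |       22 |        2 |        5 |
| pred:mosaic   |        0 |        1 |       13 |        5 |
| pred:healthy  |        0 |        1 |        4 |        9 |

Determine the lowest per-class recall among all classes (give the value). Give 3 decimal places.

Per-class recall (TP/(TP+FN)):
  blight: TP=11, FN=3+0+0=3 → 11/14 = 0.7857
  rust: TP=22, FN=1+1+1=3 → 22/25 = 0.8800
  mosaic: TP=13, FN=8+2+4=14 → 13/27 = 0.4815
  healthy: TP=9, FN=4+5+5=14 → 9/23 = 0.3913
Lowest is class 'healthy' with recall = 0.391.

0.391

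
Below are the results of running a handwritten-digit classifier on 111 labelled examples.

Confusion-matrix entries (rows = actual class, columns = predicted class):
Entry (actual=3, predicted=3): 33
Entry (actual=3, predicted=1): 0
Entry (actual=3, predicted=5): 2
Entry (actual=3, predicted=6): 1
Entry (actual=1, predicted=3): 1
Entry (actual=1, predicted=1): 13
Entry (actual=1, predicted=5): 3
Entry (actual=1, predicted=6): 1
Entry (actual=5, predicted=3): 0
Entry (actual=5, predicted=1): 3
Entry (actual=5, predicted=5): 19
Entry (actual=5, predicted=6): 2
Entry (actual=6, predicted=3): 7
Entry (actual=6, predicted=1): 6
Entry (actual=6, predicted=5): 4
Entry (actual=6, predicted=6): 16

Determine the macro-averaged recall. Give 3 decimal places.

Per-class recall (TP/(TP+FN)):
  3: TP=33, FN=0+2+1=3 → 33/36 = 0.9167
  1: TP=13, FN=1+3+1=5 → 13/18 = 0.7222
  5: TP=19, FN=0+3+2=5 → 19/24 = 0.7917
  6: TP=16, FN=7+6+4=17 → 16/33 = 0.4848
Macro-recall = mean = (0.9167 + 0.7222 + 0.7917 + 0.4848) / 4 = 0.729

0.729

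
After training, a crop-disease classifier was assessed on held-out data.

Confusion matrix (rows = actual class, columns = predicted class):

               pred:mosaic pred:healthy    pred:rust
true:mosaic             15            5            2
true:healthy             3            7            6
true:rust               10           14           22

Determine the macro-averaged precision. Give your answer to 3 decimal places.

Per-class precision (TP/(TP+FP)):
  mosaic: TP=15, FP=3+10=13 → 15/28 = 0.5357
  healthy: TP=7, FP=5+14=19 → 7/26 = 0.2692
  rust: TP=22, FP=2+6=8 → 22/30 = 0.7333
Macro-precision = mean = (0.5357 + 0.2692 + 0.7333) / 3 = 0.513

0.513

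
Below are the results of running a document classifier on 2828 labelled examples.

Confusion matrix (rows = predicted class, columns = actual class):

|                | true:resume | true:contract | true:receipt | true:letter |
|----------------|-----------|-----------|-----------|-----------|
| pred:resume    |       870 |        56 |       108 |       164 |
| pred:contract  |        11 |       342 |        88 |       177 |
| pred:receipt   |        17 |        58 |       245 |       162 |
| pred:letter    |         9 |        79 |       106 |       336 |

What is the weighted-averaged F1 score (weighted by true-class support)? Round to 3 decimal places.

Per-class F1 score (2·TP/(2·TP+FP+FN)):
  resume: TP=870, FP=56+108+164=328, FN=11+17+9=37 → 1740/2105 = 0.8266
  contract: TP=342, FP=11+88+177=276, FN=56+58+79=193 → 684/1153 = 0.5932
  receipt: TP=245, FP=17+58+162=237, FN=108+88+106=302 → 490/1029 = 0.4762
  letter: TP=336, FP=9+79+106=194, FN=164+177+162=503 → 672/1369 = 0.4909
Weighted-F1 score = Σ (supportᵢ/N)·F1 scoreᵢ with N=2828: (907/2828)·0.8266 + (535/2828)·0.5932 + (547/2828)·0.4762 + (839/2828)·0.4909 = 0.615

0.615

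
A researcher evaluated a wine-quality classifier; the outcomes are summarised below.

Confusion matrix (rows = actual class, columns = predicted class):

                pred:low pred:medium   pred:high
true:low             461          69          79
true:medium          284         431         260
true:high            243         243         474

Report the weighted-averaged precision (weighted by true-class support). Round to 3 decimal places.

0.554

Per-class precision (TP/(TP+FP)):
  low: TP=461, FP=284+243=527 → 461/988 = 0.4666
  medium: TP=431, FP=69+243=312 → 431/743 = 0.5801
  high: TP=474, FP=79+260=339 → 474/813 = 0.5830
Weighted-precision = Σ (supportᵢ/N)·precisionᵢ with N=2544: (609/2544)·0.4666 + (975/2544)·0.5801 + (960/2544)·0.5830 = 0.554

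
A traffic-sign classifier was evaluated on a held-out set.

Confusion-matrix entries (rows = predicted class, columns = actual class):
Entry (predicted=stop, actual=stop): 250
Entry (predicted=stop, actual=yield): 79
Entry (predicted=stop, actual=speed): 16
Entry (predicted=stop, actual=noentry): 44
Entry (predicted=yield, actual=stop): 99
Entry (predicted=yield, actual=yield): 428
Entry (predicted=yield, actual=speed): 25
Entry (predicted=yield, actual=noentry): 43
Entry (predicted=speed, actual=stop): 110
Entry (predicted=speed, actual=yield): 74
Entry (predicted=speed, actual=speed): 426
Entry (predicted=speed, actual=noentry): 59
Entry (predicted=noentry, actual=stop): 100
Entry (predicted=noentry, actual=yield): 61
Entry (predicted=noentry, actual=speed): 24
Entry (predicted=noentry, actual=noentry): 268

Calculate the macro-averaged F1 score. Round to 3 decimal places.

0.643

Per-class F1 score (2·TP/(2·TP+FP+FN)):
  stop: TP=250, FP=79+16+44=139, FN=99+110+100=309 → 500/948 = 0.5274
  yield: TP=428, FP=99+25+43=167, FN=79+74+61=214 → 856/1237 = 0.6920
  speed: TP=426, FP=110+74+59=243, FN=16+25+24=65 → 852/1160 = 0.7345
  noentry: TP=268, FP=100+61+24=185, FN=44+43+59=146 → 536/867 = 0.6182
Macro-F1 score = mean = (0.5274 + 0.6920 + 0.7345 + 0.6182) / 4 = 0.643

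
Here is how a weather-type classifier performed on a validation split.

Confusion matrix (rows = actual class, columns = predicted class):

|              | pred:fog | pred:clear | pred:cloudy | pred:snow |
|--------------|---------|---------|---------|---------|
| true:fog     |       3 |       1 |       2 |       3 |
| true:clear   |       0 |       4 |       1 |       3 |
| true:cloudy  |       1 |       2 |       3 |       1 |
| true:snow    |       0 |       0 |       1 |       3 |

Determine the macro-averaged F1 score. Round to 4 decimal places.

Per-class F1 score (2·TP/(2·TP+FP+FN)):
  fog: TP=3, FP=0+1+0=1, FN=1+2+3=6 → 6/13 = 0.46154
  clear: TP=4, FP=1+2+0=3, FN=0+1+3=4 → 8/15 = 0.53333
  cloudy: TP=3, FP=2+1+1=4, FN=1+2+1=4 → 6/14 = 0.42857
  snow: TP=3, FP=3+3+1=7, FN=0+0+1=1 → 6/14 = 0.42857
Macro-F1 score = mean = (0.46154 + 0.53333 + 0.42857 + 0.42857) / 4 = 0.4630

0.4630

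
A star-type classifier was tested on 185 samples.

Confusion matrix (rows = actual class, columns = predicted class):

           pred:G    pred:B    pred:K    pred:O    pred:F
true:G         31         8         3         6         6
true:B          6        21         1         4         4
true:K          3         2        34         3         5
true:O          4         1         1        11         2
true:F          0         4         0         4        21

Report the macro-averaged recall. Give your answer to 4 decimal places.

0.6368

Per-class recall (TP/(TP+FN)):
  G: TP=31, FN=8+3+6+6=23 → 31/54 = 0.57407
  B: TP=21, FN=6+1+4+4=15 → 21/36 = 0.58333
  K: TP=34, FN=3+2+3+5=13 → 34/47 = 0.72340
  O: TP=11, FN=4+1+1+2=8 → 11/19 = 0.57895
  F: TP=21, FN=0+4+0+4=8 → 21/29 = 0.72414
Macro-recall = mean = (0.57407 + 0.58333 + 0.72340 + 0.57895 + 0.72414) / 5 = 0.6368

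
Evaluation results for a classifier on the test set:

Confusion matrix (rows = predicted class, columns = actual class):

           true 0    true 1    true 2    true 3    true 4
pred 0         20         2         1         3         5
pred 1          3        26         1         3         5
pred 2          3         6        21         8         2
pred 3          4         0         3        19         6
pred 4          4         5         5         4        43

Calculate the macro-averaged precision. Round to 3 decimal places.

Per-class precision (TP/(TP+FP)):
  0: TP=20, FP=2+1+3+5=11 → 20/31 = 0.6452
  1: TP=26, FP=3+1+3+5=12 → 26/38 = 0.6842
  2: TP=21, FP=3+6+8+2=19 → 21/40 = 0.5250
  3: TP=19, FP=4+0+3+6=13 → 19/32 = 0.5938
  4: TP=43, FP=4+5+5+4=18 → 43/61 = 0.7049
Macro-precision = mean = (0.6452 + 0.6842 + 0.5250 + 0.5938 + 0.7049) / 5 = 0.631

0.631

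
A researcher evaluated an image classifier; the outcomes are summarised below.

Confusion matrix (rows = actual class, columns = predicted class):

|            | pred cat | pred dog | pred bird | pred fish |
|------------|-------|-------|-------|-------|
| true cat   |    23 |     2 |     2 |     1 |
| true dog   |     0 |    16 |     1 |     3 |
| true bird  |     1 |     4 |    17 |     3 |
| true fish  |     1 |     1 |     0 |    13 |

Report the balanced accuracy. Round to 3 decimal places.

0.792

Balanced accuracy = mean of per-class recall.
  cat: recall = 23/28 = 0.8214
  dog: recall = 16/20 = 0.8000
  bird: recall = 17/25 = 0.6800
  fish: recall = 13/15 = 0.8667
Mean = (0.8214 + 0.8000 + 0.6800 + 0.8667) / 4 = 0.792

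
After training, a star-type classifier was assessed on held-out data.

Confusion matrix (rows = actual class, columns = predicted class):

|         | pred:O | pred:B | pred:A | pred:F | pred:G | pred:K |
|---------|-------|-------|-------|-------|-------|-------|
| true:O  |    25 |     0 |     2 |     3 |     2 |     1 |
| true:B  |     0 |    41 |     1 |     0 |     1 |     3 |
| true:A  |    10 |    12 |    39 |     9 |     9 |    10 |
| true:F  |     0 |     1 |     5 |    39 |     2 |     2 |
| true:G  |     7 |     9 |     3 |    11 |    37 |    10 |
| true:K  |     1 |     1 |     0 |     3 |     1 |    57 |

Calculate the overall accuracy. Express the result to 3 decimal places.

0.667

Accuracy = trace / total = (25+41+39+39+37+57=238) / 357 = 238/357 = 0.667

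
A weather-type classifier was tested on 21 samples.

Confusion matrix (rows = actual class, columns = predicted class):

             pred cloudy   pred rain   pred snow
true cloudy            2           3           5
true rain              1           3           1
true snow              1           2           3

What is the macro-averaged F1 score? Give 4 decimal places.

0.3824

Per-class F1 score (2·TP/(2·TP+FP+FN)):
  cloudy: TP=2, FP=1+1=2, FN=3+5=8 → 4/14 = 0.28571
  rain: TP=3, FP=3+2=5, FN=1+1=2 → 6/13 = 0.46154
  snow: TP=3, FP=5+1=6, FN=1+2=3 → 6/15 = 0.40000
Macro-F1 score = mean = (0.28571 + 0.46154 + 0.40000) / 3 = 0.3824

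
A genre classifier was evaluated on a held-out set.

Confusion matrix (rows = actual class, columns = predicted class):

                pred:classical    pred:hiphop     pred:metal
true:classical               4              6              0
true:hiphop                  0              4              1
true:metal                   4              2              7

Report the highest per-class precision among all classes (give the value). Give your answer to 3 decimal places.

Per-class precision (TP/(TP+FP)):
  classical: TP=4, FP=0+4=4 → 4/8 = 0.5000
  hiphop: TP=4, FP=6+2=8 → 4/12 = 0.3333
  metal: TP=7, FP=0+1=1 → 7/8 = 0.8750
Highest is class 'metal' with precision = 0.875.

0.875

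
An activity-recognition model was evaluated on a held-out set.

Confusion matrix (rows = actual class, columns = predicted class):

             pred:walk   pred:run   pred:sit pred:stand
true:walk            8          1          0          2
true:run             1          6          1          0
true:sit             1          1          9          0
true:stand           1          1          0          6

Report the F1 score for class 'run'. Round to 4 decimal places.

0.7059

Take TP from the diagonal, FP from the rest of the 'run' prediction marginal, FN from the rest of the 'run' actual marginal.
F1 score = 2·TP/(2·TP+FP+FN).
run: TP=6, FP=1+1+1=3, FN=1+1+0=2 → 12/17 = 0.70588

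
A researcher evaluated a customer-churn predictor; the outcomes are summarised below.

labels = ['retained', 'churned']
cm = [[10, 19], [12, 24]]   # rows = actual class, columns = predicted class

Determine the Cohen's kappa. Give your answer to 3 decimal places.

0.012

Observed agreement pₒ = trace/N = 34/65 = 0.5231
Expected agreement pₑ = Σ (rowᵢ·colᵢ)/N² = (29·22 + 36·43)/65² = 0.5174
κ = (pₒ − pₑ)/(1 − pₑ) = (0.5231 − 0.5174)/(1 − 0.5174) = 0.012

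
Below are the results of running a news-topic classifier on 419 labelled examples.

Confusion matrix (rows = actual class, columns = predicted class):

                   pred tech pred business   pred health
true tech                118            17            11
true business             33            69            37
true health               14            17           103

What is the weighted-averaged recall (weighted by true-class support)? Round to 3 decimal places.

Per-class recall (TP/(TP+FN)):
  tech: TP=118, FN=17+11=28 → 118/146 = 0.8082
  business: TP=69, FN=33+37=70 → 69/139 = 0.4964
  health: TP=103, FN=14+17=31 → 103/134 = 0.7687
Weighted-recall = Σ (supportᵢ/N)·recallᵢ with N=419: (146/419)·0.8082 + (139/419)·0.4964 + (134/419)·0.7687 = 0.692

0.692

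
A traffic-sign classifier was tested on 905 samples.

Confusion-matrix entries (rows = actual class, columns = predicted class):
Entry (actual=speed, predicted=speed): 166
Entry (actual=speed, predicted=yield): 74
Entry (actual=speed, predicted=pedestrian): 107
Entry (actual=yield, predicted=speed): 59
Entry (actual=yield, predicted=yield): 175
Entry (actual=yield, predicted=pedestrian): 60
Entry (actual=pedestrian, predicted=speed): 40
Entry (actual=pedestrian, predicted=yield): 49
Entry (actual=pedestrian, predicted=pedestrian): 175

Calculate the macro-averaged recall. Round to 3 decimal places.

Per-class recall (TP/(TP+FN)):
  speed: TP=166, FN=74+107=181 → 166/347 = 0.4784
  yield: TP=175, FN=59+60=119 → 175/294 = 0.5952
  pedestrian: TP=175, FN=40+49=89 → 175/264 = 0.6629
Macro-recall = mean = (0.4784 + 0.5952 + 0.6629) / 3 = 0.579

0.579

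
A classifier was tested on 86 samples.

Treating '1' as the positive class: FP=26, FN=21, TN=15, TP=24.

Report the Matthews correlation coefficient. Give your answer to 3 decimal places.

MCC = (TP·TN − FP·FN) / √((TP+FP)(TP+FN)(TN+FP)(TN+FN))
Numerator = 24·15 − 26·21 = -186
Denominator = √(50·45·41·36) = √3321000 = 1822.3611
MCC = -186 / 1822.3611 = -0.102

-0.102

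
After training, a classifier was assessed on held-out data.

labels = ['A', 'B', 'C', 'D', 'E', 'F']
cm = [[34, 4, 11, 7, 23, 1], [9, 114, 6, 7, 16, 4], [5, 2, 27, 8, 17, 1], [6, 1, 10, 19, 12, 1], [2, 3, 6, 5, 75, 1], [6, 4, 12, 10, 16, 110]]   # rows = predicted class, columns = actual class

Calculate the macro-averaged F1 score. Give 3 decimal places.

0.575

Per-class F1 score (2·TP/(2·TP+FP+FN)):
  A: TP=34, FP=4+11+7+23+1=46, FN=9+5+6+2+6=28 → 68/142 = 0.4789
  B: TP=114, FP=9+6+7+16+4=42, FN=4+2+1+3+4=14 → 228/284 = 0.8028
  C: TP=27, FP=5+2+8+17+1=33, FN=11+6+10+6+12=45 → 54/132 = 0.4091
  D: TP=19, FP=6+1+10+12+1=30, FN=7+7+8+5+10=37 → 38/105 = 0.3619
  E: TP=75, FP=2+3+6+5+1=17, FN=23+16+17+12+16=84 → 150/251 = 0.5976
  F: TP=110, FP=6+4+12+10+16=48, FN=1+4+1+1+1=8 → 220/276 = 0.7971
Macro-F1 score = mean = (0.4789 + 0.8028 + 0.4091 + 0.3619 + 0.5976 + 0.7971) / 6 = 0.575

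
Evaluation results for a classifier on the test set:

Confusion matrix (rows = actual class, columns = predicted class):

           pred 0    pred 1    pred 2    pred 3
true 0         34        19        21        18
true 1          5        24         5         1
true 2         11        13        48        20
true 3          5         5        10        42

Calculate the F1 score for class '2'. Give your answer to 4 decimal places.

0.5455

Take TP from the diagonal, FP from the rest of the '2' prediction marginal, FN from the rest of the '2' actual marginal.
F1 score = 2·TP/(2·TP+FP+FN).
2: TP=48, FP=21+5+10=36, FN=11+13+20=44 → 96/176 = 0.54545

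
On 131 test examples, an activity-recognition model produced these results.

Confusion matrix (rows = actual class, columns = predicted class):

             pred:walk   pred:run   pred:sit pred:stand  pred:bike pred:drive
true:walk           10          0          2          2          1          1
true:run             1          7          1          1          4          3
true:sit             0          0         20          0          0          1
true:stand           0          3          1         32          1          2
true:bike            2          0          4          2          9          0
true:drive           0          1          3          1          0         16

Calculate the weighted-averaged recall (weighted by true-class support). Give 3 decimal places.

Per-class recall (TP/(TP+FN)):
  walk: TP=10, FN=0+2+2+1+1=6 → 10/16 = 0.6250
  run: TP=7, FN=1+1+1+4+3=10 → 7/17 = 0.4118
  sit: TP=20, FN=0+0+0+0+1=1 → 20/21 = 0.9524
  stand: TP=32, FN=0+3+1+1+2=7 → 32/39 = 0.8205
  bike: TP=9, FN=2+0+4+2+0=8 → 9/17 = 0.5294
  drive: TP=16, FN=0+1+3+1+0=5 → 16/21 = 0.7619
Weighted-recall = Σ (supportᵢ/N)·recallᵢ with N=131: (16/131)·0.6250 + (17/131)·0.4118 + (21/131)·0.9524 + (39/131)·0.8205 + (17/131)·0.5294 + (21/131)·0.7619 = 0.718

0.718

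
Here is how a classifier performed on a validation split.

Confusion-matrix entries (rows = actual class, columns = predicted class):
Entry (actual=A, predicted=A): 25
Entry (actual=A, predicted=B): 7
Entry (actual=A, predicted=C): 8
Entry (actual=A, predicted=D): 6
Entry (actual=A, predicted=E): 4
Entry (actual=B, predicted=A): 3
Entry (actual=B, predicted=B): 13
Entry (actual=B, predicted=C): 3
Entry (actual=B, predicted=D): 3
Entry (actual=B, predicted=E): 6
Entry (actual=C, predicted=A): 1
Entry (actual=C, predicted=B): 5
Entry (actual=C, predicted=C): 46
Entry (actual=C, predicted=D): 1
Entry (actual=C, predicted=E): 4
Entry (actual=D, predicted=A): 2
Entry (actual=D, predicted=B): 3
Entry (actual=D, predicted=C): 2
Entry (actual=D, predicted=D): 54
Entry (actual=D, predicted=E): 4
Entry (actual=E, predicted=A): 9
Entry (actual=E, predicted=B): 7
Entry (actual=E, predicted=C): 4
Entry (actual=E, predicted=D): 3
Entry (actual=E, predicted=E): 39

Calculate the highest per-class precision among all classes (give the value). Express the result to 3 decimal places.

Per-class precision (TP/(TP+FP)):
  A: TP=25, FP=3+1+2+9=15 → 25/40 = 0.6250
  B: TP=13, FP=7+5+3+7=22 → 13/35 = 0.3714
  C: TP=46, FP=8+3+2+4=17 → 46/63 = 0.7302
  D: TP=54, FP=6+3+1+3=13 → 54/67 = 0.8060
  E: TP=39, FP=4+6+4+4=18 → 39/57 = 0.6842
Highest is class 'D' with precision = 0.806.

0.806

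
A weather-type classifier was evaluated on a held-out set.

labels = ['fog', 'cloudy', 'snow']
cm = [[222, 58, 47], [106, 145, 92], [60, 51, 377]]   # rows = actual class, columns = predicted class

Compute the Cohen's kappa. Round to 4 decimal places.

0.4522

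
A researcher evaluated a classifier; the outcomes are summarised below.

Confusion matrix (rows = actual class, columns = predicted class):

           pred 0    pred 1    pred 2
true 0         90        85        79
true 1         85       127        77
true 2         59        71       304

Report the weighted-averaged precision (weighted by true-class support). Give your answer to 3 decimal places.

0.526

Per-class precision (TP/(TP+FP)):
  0: TP=90, FP=85+59=144 → 90/234 = 0.3846
  1: TP=127, FP=85+71=156 → 127/283 = 0.4488
  2: TP=304, FP=79+77=156 → 304/460 = 0.6609
Weighted-precision = Σ (supportᵢ/N)·precisionᵢ with N=977: (254/977)·0.3846 + (289/977)·0.4488 + (434/977)·0.6609 = 0.526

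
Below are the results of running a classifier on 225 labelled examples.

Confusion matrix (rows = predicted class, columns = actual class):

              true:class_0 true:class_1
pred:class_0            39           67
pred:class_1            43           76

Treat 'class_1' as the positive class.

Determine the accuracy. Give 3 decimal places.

0.511

Accuracy = (TP+TN)/N = (76+39)/225 = 0.511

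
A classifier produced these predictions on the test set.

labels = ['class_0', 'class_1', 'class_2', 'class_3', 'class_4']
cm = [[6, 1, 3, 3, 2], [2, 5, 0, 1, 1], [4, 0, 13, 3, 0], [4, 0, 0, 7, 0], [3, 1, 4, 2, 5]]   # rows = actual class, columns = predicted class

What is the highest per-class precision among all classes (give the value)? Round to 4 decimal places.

Per-class precision (TP/(TP+FP)):
  class_0: TP=6, FP=2+4+4+3=13 → 6/19 = 0.31579
  class_1: TP=5, FP=1+0+0+1=2 → 5/7 = 0.71429
  class_2: TP=13, FP=3+0+0+4=7 → 13/20 = 0.65000
  class_3: TP=7, FP=3+1+3+2=9 → 7/16 = 0.43750
  class_4: TP=5, FP=2+1+0+0=3 → 5/8 = 0.62500
Highest is class 'class_1' with precision = 0.7143.

0.7143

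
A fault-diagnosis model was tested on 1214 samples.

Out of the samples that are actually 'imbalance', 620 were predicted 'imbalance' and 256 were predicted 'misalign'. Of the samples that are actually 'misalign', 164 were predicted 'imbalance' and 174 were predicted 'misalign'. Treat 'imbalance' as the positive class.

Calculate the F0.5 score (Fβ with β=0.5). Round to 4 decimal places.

0.7727

Fβ = (1+β²)·TP / ((1+β²)·TP + β²·FN + FP), with β²=1/4
= 1.25·620 / (1.25·620 + 0.25·256 + 164) = 0.7727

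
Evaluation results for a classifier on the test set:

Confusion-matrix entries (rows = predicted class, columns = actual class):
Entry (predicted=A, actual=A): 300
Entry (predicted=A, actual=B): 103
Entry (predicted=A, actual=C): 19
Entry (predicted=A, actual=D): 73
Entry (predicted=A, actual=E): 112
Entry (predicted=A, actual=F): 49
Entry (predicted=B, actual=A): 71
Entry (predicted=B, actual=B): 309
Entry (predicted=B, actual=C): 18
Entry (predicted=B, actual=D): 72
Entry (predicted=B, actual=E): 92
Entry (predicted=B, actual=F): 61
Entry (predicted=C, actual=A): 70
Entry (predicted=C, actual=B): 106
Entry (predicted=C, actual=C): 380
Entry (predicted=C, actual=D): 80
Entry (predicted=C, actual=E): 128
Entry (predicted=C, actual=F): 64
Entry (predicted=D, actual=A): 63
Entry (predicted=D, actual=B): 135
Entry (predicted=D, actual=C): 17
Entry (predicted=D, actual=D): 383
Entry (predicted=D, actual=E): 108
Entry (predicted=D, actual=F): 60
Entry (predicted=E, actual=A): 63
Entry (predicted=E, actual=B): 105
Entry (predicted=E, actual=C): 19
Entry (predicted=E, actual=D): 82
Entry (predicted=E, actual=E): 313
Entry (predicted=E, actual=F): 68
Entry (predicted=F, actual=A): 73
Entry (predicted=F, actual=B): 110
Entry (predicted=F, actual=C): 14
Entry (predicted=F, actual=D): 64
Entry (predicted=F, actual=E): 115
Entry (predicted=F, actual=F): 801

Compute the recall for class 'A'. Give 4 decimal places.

Treat 'A' as positive and all other classes as negative.
recall = TP/(TP+FN).
A: TP=300, FN=71+70+63+63+73=340 → 300/640 = 0.46875

0.4688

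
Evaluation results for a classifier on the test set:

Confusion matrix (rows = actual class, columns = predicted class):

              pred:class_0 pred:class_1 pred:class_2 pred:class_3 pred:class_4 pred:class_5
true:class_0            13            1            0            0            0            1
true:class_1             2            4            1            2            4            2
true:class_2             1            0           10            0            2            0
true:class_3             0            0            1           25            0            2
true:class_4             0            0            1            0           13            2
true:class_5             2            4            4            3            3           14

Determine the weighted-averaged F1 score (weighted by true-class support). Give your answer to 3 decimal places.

0.658

Per-class F1 score (2·TP/(2·TP+FP+FN)):
  class_0: TP=13, FP=2+1+0+0+2=5, FN=1+0+0+0+1=2 → 26/33 = 0.7879
  class_1: TP=4, FP=1+0+0+0+4=5, FN=2+1+2+4+2=11 → 8/24 = 0.3333
  class_2: TP=10, FP=0+1+1+1+4=7, FN=1+0+0+2+0=3 → 20/30 = 0.6667
  class_3: TP=25, FP=0+2+0+0+3=5, FN=0+0+1+0+2=3 → 50/58 = 0.8621
  class_4: TP=13, FP=0+4+2+0+3=9, FN=0+0+1+0+2=3 → 26/38 = 0.6842
  class_5: TP=14, FP=1+2+0+2+2=7, FN=2+4+4+3+3=16 → 28/51 = 0.5490
Weighted-F1 score = Σ (supportᵢ/N)·F1 scoreᵢ with N=117: (15/117)·0.7879 + (15/117)·0.3333 + (13/117)·0.6667 + (28/117)·0.8621 + (16/117)·0.6842 + (30/117)·0.5490 = 0.658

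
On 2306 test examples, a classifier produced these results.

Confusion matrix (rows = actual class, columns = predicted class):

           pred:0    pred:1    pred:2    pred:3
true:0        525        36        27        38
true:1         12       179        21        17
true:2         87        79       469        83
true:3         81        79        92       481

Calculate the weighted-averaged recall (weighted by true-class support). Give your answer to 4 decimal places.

Per-class recall (TP/(TP+FN)):
  0: TP=525, FN=36+27+38=101 → 525/626 = 0.83866
  1: TP=179, FN=12+21+17=50 → 179/229 = 0.78166
  2: TP=469, FN=87+79+83=249 → 469/718 = 0.65320
  3: TP=481, FN=81+79+92=252 → 481/733 = 0.65621
Weighted-recall = Σ (supportᵢ/N)·recallᵢ with N=2306: (626/2306)·0.83866 + (229/2306)·0.78166 + (718/2306)·0.65320 + (733/2306)·0.65621 = 0.7173

0.7173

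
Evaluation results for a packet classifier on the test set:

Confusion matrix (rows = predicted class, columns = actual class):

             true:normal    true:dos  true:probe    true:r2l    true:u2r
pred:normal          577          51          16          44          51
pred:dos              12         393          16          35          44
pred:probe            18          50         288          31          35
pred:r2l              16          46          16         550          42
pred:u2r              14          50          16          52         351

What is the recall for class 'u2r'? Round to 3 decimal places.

0.671

Take TP from the diagonal, FP from the rest of the 'u2r' prediction marginal, FN from the rest of the 'u2r' actual marginal.
recall = TP/(TP+FN).
u2r: TP=351, FN=51+44+35+42=172 → 351/523 = 0.6711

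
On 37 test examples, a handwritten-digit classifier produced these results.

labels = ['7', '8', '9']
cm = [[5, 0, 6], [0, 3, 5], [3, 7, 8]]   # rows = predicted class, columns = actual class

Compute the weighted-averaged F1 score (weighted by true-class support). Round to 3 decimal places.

Per-class F1 score (2·TP/(2·TP+FP+FN)):
  7: TP=5, FP=0+6=6, FN=0+3=3 → 10/19 = 0.5263
  8: TP=3, FP=0+5=5, FN=0+7=7 → 6/18 = 0.3333
  9: TP=8, FP=3+7=10, FN=6+5=11 → 16/37 = 0.4324
Weighted-F1 score = Σ (supportᵢ/N)·F1 scoreᵢ with N=37: (8/37)·0.5263 + (10/37)·0.3333 + (19/37)·0.4324 = 0.426

0.426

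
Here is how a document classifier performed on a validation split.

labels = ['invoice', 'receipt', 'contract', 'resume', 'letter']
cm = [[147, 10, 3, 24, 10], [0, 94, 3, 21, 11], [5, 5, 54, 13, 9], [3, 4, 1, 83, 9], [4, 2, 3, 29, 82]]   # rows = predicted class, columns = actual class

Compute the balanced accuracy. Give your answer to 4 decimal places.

Balanced accuracy = mean of per-class recall.
  invoice: recall = 147/159 = 0.92453
  receipt: recall = 94/115 = 0.81739
  contract: recall = 54/64 = 0.84375
  resume: recall = 83/170 = 0.48824
  letter: recall = 82/121 = 0.67769
Mean = (0.92453 + 0.81739 + 0.84375 + 0.48824 + 0.67769) / 5 = 0.7503

0.7503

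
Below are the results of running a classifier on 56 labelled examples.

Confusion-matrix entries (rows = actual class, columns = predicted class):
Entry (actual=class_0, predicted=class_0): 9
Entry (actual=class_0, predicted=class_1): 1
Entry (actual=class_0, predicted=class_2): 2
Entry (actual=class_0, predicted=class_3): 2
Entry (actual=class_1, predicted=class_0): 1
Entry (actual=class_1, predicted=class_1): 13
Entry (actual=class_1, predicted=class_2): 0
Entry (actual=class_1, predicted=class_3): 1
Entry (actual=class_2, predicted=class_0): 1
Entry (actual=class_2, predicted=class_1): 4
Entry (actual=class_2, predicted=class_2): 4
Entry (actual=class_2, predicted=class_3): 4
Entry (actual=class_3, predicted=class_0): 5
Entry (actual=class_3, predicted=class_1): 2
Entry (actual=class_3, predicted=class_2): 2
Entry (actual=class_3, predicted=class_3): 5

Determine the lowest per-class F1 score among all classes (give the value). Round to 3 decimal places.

0.381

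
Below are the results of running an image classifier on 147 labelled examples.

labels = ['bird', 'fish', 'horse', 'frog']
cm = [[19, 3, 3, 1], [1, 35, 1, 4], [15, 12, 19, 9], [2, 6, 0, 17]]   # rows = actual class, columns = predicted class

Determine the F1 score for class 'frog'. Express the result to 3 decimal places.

0.607

F1 score = 2·TP/(2·TP+FP+FN).
frog: TP=17, FP=1+4+9=14, FN=2+6+0=8 → 34/56 = 0.6071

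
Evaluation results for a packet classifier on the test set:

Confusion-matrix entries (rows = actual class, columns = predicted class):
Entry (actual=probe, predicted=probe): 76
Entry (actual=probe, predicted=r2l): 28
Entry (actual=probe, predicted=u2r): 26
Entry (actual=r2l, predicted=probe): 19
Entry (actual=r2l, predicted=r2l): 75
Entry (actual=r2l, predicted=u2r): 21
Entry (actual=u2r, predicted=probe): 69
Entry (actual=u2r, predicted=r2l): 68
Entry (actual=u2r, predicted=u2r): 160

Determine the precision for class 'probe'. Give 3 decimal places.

One-vs-rest for 'probe': TP = diagonal; FP = other classes predicted 'probe'; FN = 'probe' predicted as other.
precision = TP/(TP+FP).
probe: TP=76, FP=19+69=88 → 76/164 = 0.4634

0.463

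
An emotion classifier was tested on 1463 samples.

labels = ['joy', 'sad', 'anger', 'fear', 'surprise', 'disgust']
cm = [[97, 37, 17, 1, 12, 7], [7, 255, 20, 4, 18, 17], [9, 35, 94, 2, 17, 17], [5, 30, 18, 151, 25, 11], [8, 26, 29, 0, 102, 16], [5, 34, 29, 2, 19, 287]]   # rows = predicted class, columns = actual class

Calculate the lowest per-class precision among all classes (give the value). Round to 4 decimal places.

Per-class precision (TP/(TP+FP)):
  joy: TP=97, FP=37+17+1+12+7=74 → 97/171 = 0.56725
  sad: TP=255, FP=7+20+4+18+17=66 → 255/321 = 0.79439
  anger: TP=94, FP=9+35+2+17+17=80 → 94/174 = 0.54023
  fear: TP=151, FP=5+30+18+25+11=89 → 151/240 = 0.62917
  surprise: TP=102, FP=8+26+29+0+16=79 → 102/181 = 0.56354
  disgust: TP=287, FP=5+34+29+2+19=89 → 287/376 = 0.76330
Lowest is class 'anger' with precision = 0.5402.

0.5402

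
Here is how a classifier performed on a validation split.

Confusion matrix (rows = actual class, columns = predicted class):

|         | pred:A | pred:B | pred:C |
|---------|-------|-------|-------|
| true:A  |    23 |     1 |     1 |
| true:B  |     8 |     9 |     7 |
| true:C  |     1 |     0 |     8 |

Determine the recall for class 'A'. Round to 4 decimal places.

0.9200

Take TP from the diagonal, FP from the rest of the 'A' prediction marginal, FN from the rest of the 'A' actual marginal.
recall = TP/(TP+FN).
A: TP=23, FN=1+1=2 → 23/25 = 0.92000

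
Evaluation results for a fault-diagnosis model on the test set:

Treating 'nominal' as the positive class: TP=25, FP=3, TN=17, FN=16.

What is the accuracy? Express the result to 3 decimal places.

Accuracy = (TP+TN)/N = (25+17)/61 = 0.689

0.689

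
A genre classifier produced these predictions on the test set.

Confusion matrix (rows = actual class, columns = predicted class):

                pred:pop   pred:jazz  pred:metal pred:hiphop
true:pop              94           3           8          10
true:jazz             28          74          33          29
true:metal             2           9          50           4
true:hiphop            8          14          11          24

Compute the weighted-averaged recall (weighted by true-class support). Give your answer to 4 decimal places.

Per-class recall (TP/(TP+FN)):
  pop: TP=94, FN=3+8+10=21 → 94/115 = 0.81739
  jazz: TP=74, FN=28+33+29=90 → 74/164 = 0.45122
  metal: TP=50, FN=2+9+4=15 → 50/65 = 0.76923
  hiphop: TP=24, FN=8+14+11=33 → 24/57 = 0.42105
Weighted-recall = Σ (supportᵢ/N)·recallᵢ with N=401: (115/401)·0.81739 + (164/401)·0.45122 + (65/401)·0.76923 + (57/401)·0.42105 = 0.6035

0.6035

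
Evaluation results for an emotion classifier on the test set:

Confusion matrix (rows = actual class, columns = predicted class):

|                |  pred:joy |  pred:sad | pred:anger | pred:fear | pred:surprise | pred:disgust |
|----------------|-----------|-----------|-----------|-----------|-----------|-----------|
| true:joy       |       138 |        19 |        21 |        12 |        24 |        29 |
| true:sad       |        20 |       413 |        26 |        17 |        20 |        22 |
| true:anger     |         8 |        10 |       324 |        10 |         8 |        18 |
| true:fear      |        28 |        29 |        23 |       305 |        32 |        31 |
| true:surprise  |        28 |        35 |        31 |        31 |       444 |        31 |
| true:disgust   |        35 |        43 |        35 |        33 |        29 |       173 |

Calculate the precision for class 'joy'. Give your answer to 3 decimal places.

Treat 'joy' as positive and all other classes as negative.
precision = TP/(TP+FP).
joy: TP=138, FP=20+8+28+28+35=119 → 138/257 = 0.5370

0.537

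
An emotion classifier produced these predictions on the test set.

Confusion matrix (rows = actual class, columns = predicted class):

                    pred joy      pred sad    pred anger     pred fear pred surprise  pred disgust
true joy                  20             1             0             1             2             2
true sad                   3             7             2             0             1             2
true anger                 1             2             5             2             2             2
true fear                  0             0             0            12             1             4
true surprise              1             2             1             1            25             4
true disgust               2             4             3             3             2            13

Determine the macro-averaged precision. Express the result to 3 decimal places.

0.584

Per-class precision (TP/(TP+FP)):
  joy: TP=20, FP=3+1+0+1+2=7 → 20/27 = 0.7407
  sad: TP=7, FP=1+2+0+2+4=9 → 7/16 = 0.4375
  anger: TP=5, FP=0+2+0+1+3=6 → 5/11 = 0.4545
  fear: TP=12, FP=1+0+2+1+3=7 → 12/19 = 0.6316
  surprise: TP=25, FP=2+1+2+1+2=8 → 25/33 = 0.7576
  disgust: TP=13, FP=2+2+2+4+4=14 → 13/27 = 0.4815
Macro-precision = mean = (0.7407 + 0.4375 + 0.4545 + 0.6316 + 0.7576 + 0.4815) / 6 = 0.584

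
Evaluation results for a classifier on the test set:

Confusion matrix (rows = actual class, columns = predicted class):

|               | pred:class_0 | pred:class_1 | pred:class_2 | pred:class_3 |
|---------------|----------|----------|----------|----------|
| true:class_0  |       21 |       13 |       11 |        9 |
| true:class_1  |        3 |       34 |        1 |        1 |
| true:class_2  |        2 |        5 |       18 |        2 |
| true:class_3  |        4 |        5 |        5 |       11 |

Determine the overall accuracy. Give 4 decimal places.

0.5793

Accuracy = trace / total = (21+34+18+11=84) / 145 = 84/145 = 0.5793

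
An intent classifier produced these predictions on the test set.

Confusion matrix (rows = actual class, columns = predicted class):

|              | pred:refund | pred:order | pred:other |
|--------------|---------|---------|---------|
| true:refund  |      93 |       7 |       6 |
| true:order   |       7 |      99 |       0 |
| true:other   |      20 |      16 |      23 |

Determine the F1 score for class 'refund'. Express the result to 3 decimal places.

0.823

Take TP from the diagonal, FP from the rest of the 'refund' prediction marginal, FN from the rest of the 'refund' actual marginal.
F1 score = 2·TP/(2·TP+FP+FN).
refund: TP=93, FP=7+20=27, FN=7+6=13 → 186/226 = 0.8230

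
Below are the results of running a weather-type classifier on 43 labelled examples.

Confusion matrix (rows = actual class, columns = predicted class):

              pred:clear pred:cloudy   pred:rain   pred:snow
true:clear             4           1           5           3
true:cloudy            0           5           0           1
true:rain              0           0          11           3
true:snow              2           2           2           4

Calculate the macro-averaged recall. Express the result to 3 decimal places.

Per-class recall (TP/(TP+FN)):
  clear: TP=4, FN=1+5+3=9 → 4/13 = 0.3077
  cloudy: TP=5, FN=0+0+1=1 → 5/6 = 0.8333
  rain: TP=11, FN=0+0+3=3 → 11/14 = 0.7857
  snow: TP=4, FN=2+2+2=6 → 4/10 = 0.4000
Macro-recall = mean = (0.3077 + 0.8333 + 0.7857 + 0.4000) / 4 = 0.582

0.582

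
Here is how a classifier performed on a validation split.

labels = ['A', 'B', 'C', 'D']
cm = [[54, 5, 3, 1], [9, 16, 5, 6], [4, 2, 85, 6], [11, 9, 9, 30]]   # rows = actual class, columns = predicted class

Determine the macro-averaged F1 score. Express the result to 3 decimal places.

0.670

Per-class F1 score (2·TP/(2·TP+FP+FN)):
  A: TP=54, FP=9+4+11=24, FN=5+3+1=9 → 108/141 = 0.7660
  B: TP=16, FP=5+2+9=16, FN=9+5+6=20 → 32/68 = 0.4706
  C: TP=85, FP=3+5+9=17, FN=4+2+6=12 → 170/199 = 0.8543
  D: TP=30, FP=1+6+6=13, FN=11+9+9=29 → 60/102 = 0.5882
Macro-F1 score = mean = (0.7660 + 0.4706 + 0.8543 + 0.5882) / 4 = 0.670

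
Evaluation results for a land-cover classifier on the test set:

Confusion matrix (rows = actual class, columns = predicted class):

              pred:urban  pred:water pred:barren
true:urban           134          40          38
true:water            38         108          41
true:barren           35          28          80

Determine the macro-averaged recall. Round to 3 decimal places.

0.590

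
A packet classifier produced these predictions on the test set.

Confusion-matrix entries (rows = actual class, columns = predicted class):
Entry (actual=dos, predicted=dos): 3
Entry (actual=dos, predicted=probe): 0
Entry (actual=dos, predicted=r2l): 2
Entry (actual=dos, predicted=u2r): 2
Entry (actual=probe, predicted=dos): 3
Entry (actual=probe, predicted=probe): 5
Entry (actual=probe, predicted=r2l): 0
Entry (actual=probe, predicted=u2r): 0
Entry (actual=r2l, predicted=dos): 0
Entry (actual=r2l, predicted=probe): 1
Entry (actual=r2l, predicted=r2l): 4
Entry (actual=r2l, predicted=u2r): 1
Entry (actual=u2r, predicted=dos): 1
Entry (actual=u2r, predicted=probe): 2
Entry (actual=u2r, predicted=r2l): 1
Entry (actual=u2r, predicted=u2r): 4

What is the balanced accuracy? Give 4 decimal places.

Balanced accuracy = mean of per-class recall.
  dos: recall = 3/7 = 0.42857
  probe: recall = 5/8 = 0.62500
  r2l: recall = 4/6 = 0.66667
  u2r: recall = 4/8 = 0.50000
Mean = (0.42857 + 0.62500 + 0.66667 + 0.50000) / 4 = 0.5551

0.5551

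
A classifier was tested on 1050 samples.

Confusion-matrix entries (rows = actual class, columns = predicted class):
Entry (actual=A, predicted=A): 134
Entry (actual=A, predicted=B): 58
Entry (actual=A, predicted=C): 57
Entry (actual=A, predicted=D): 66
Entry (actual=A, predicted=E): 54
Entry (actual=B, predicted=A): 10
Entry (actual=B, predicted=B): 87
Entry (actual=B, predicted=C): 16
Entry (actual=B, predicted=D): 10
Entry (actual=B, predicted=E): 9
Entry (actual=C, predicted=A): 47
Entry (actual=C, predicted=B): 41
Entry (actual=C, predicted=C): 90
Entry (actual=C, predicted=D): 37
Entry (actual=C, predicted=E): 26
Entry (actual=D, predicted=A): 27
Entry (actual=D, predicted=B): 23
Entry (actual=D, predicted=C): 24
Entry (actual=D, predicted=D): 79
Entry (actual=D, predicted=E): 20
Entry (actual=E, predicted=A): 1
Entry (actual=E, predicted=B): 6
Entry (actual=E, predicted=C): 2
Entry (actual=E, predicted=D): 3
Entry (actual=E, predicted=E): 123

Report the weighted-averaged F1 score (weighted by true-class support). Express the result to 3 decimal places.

0.476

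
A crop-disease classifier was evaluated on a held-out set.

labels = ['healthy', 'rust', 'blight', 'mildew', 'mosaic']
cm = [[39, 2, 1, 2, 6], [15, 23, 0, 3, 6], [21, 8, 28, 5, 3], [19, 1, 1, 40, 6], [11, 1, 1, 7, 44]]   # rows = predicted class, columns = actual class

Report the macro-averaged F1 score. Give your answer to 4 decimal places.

0.5950

Per-class F1 score (2·TP/(2·TP+FP+FN)):
  healthy: TP=39, FP=2+1+2+6=11, FN=15+21+19+11=66 → 78/155 = 0.50323
  rust: TP=23, FP=15+0+3+6=24, FN=2+8+1+1=12 → 46/82 = 0.56098
  blight: TP=28, FP=21+8+5+3=37, FN=1+0+1+1=3 → 56/96 = 0.58333
  mildew: TP=40, FP=19+1+1+6=27, FN=2+3+5+7=17 → 80/124 = 0.64516
  mosaic: TP=44, FP=11+1+1+7=20, FN=6+6+3+6=21 → 88/129 = 0.68217
Macro-F1 score = mean = (0.50323 + 0.56098 + 0.58333 + 0.64516 + 0.68217) / 5 = 0.5950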